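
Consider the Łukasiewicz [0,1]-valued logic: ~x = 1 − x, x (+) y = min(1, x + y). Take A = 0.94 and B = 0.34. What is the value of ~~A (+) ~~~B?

~A = 1 − 0.94 = 0.06
~~A = 1 − 0.06 = 0.94
~B = 1 − 0.34 = 0.66
~~B = 1 − 0.66 = 0.34
~~~B = 1 − 0.34 = 0.66
~~A (+) ~~~B = min(1, 0.94 + 0.66) = min(1, 1.60) = 1.00

1.00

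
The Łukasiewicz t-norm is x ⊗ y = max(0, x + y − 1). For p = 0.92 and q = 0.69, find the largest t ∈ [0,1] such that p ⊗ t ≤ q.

0.77

The residuum of the Łukasiewicz t-norm gives the supremum: min(1, 1 − 0.92 + 0.69).
1 − 0.92 + 0.69 = 0.77, so t = min(1, 0.77) = 0.77.
Check: 0.92 ⊗ 0.77 = max(0, 0.69) = 0.69 ≤ 0.69.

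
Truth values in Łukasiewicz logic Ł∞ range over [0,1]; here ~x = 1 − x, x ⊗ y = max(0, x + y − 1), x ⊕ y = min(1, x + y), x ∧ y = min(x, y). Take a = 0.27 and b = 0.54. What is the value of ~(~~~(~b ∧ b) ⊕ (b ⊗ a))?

0.46

~b = 1 − 0.54 = 0.46
~b ∧ b = min(0.46, 0.54) = 0.46
~(~b ∧ b) = 1 − 0.46 = 0.54
~~(~b ∧ b) = 1 − 0.54 = 0.46
~~~(~b ∧ b) = 1 − 0.46 = 0.54
b ⊗ a = max(0, 0.54 + 0.27 − 1) = max(0, -0.19) = 0.00
~~~(~b ∧ b) ⊕ (b ⊗ a) = min(1, 0.54 + 0.00) = min(1, 0.54) = 0.54
~(~~~(~b ∧ b) ⊕ (b ⊗ a)) = 1 − 0.54 = 0.46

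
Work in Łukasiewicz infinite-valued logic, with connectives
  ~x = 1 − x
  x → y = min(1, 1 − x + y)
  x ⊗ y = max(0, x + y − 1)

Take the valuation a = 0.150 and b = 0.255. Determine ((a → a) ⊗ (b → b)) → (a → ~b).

1.000

a → a = min(1, 1 − 0.150 + 0.150) = min(1, 1.000) = 1.000
b → b = min(1, 1 − 0.255 + 0.255) = min(1, 1.000) = 1.000
(a → a) ⊗ (b → b) = max(0, 1.000 + 1.000 − 1) = max(0, 1.000) = 1.000
~b = 1 − 0.255 = 0.745
a → ~b = min(1, 1 − 0.150 + 0.745) = min(1, 1.595) = 1.000
((a → a) ⊗ (b → b)) → (a → ~b) = min(1, 1 − 1.000 + 1.000) = min(1, 1.000) = 1.000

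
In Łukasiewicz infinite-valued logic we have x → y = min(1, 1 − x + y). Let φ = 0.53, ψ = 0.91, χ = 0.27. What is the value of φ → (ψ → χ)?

0.83

ψ → χ = min(1, 1 − 0.91 + 0.27) = min(1, 0.36) = 0.36
φ → (ψ → χ) = min(1, 1 − 0.53 + 0.36) = min(1, 0.83) = 0.83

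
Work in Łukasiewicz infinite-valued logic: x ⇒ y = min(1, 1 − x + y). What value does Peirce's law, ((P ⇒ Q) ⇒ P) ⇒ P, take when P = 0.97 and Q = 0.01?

0.97

P ⇒ Q = min(1, 1 − 0.97 + 0.01) = min(1, 0.04) = 0.04
(P ⇒ Q) ⇒ P = min(1, 1 − 0.04 + 0.97) = min(1, 1.93) = 1.00
((P ⇒ Q) ⇒ P) ⇒ P = min(1, 1 − 1.00 + 0.97) = min(1, 0.97) = 0.97
(The value 0.97 < 1 shows this instance is not satisfied; not a Ł∞-tautology in general.)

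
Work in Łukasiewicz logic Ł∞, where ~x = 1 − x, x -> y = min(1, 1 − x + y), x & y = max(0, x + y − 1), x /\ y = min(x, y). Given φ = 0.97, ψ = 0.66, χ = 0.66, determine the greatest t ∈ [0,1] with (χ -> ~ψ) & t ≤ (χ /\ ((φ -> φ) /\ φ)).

0.98

~ψ = 1 − 0.66 = 0.34
χ -> ~ψ = min(1, 1 − 0.66 + 0.34) = min(1, 0.68) = 0.68
So the left factor is χ -> ~ψ = 0.68.
φ -> φ = min(1, 1 − 0.97 + 0.97) = min(1, 1.00) = 1.00
(φ -> φ) /\ φ = min(1.00, 0.97) = 0.97
χ /\ ((φ -> φ) /\ φ) = min(0.66, 0.97) = 0.66
So the right-hand bound is χ /\ ((φ -> φ) /\ φ) = 0.66.
The residuum of the Łukasiewicz t-norm gives the supremum: min(1, 1 − 0.68 + 0.66).
1 − 0.68 + 0.66 = 0.98, so t = min(1, 0.98) = 0.98.
Check: 0.68 & 0.98 = max(0, 0.66) = 0.66 ≤ 0.66.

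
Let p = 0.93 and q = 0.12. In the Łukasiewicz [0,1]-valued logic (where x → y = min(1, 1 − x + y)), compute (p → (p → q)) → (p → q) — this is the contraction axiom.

p → q = min(1, 1 − 0.93 + 0.12) = min(1, 0.19) = 0.19
p → (p → q) = min(1, 1 − 0.93 + 0.19) = min(1, 0.26) = 0.26
(p → (p → q)) → (p → q) = min(1, 1 − 0.26 + 0.19) = min(1, 0.93) = 0.93
(The value 0.93 < 1 shows this instance is not satisfied; fails in Ł∞ (the t-norm is not idempotent).)

0.93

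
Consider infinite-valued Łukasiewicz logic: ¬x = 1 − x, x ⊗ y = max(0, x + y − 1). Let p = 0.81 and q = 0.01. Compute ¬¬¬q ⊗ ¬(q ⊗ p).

0.99

¬q = 1 − 0.01 = 0.99
¬¬q = 1 − 0.99 = 0.01
¬¬¬q = 1 − 0.01 = 0.99
q ⊗ p = max(0, 0.01 + 0.81 − 1) = max(0, -0.18) = 0.00
¬(q ⊗ p) = 1 − 0.00 = 1.00
¬¬¬q ⊗ ¬(q ⊗ p) = max(0, 0.99 + 1.00 − 1) = max(0, 0.99) = 0.99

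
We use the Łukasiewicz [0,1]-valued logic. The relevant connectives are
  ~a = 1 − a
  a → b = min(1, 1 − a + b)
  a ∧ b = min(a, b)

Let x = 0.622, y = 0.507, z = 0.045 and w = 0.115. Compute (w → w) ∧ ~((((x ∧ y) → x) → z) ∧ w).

w → w = min(1, 1 − 0.115 + 0.115) = min(1, 1.000) = 1.000
x ∧ y = min(0.622, 0.507) = 0.507
(x ∧ y) → x = min(1, 1 − 0.507 + 0.622) = min(1, 1.115) = 1.000
((x ∧ y) → x) → z = min(1, 1 − 1.000 + 0.045) = min(1, 0.045) = 0.045
(((x ∧ y) → x) → z) ∧ w = min(0.045, 0.115) = 0.045
~((((x ∧ y) → x) → z) ∧ w) = 1 − 0.045 = 0.955
(w → w) ∧ ~((((x ∧ y) → x) → z) ∧ w) = min(1.000, 0.955) = 0.955

0.955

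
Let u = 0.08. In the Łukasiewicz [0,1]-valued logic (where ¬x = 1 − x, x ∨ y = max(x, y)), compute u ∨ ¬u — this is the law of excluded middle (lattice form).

¬u = 1 − 0.08 = 0.92
u ∨ ¬u = max(0.08, 0.92) = 0.92
(The value 0.92 < 1 shows this instance is not satisfied; not a Ł∞-tautology — its value is max(a, 1−a).)

0.92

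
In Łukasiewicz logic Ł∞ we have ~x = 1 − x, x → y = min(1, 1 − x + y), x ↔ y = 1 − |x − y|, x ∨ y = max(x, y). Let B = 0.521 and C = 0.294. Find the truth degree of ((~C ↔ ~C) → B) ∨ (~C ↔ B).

0.815

~C = 1 − 0.294 = 0.706
~C ↔ ~C = 1 − |0.706 − 0.706| = 1 − 0.000 = 1.000
(~C ↔ ~C) → B = min(1, 1 − 1.000 + 0.521) = min(1, 0.521) = 0.521
~C ↔ B = 1 − |0.706 − 0.521| = 1 − 0.185 = 0.815
((~C ↔ ~C) → B) ∨ (~C ↔ B) = max(0.521, 0.815) = 0.815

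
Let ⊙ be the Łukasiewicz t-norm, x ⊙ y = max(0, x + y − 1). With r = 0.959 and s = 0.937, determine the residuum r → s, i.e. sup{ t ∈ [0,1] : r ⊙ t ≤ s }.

The residuum of the Łukasiewicz t-norm gives the supremum: min(1, 1 − 0.959 + 0.937).
1 − 0.959 + 0.937 = 0.978, so t = min(1, 0.978) = 0.978.
Check: 0.959 ⊙ 0.978 = max(0, 0.937) = 0.937 ≤ 0.937.

0.978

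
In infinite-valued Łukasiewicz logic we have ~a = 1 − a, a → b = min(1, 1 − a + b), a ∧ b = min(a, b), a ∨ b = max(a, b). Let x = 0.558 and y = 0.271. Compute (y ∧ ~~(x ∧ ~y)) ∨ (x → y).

0.713

~y = 1 − 0.271 = 0.729
x ∧ ~y = min(0.558, 0.729) = 0.558
~(x ∧ ~y) = 1 − 0.558 = 0.442
~~(x ∧ ~y) = 1 − 0.442 = 0.558
y ∧ ~~(x ∧ ~y) = min(0.271, 0.558) = 0.271
x → y = min(1, 1 − 0.558 + 0.271) = min(1, 0.713) = 0.713
(y ∧ ~~(x ∧ ~y)) ∨ (x → y) = max(0.271, 0.713) = 0.713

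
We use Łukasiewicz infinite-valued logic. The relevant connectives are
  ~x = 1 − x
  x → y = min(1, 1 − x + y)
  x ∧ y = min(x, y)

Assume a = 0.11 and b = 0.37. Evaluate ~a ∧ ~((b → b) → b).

~a = 1 − 0.11 = 0.89
b → b = min(1, 1 − 0.37 + 0.37) = min(1, 1.00) = 1.00
(b → b) → b = min(1, 1 − 1.00 + 0.37) = min(1, 0.37) = 0.37
~((b → b) → b) = 1 − 0.37 = 0.63
~a ∧ ~((b → b) → b) = min(0.89, 0.63) = 0.63

0.63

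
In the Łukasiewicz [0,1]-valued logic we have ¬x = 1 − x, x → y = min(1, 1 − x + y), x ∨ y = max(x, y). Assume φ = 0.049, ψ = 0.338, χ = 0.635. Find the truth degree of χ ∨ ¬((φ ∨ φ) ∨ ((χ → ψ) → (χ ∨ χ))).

0.635

φ ∨ φ = max(0.049, 0.049) = 0.049
χ → ψ = min(1, 1 − 0.635 + 0.338) = min(1, 0.703) = 0.703
χ ∨ χ = max(0.635, 0.635) = 0.635
(χ → ψ) → (χ ∨ χ) = min(1, 1 − 0.703 + 0.635) = min(1, 0.932) = 0.932
(φ ∨ φ) ∨ ((χ → ψ) → (χ ∨ χ)) = max(0.049, 0.932) = 0.932
¬((φ ∨ φ) ∨ ((χ → ψ) → (χ ∨ χ))) = 1 − 0.932 = 0.068
χ ∨ ¬((φ ∨ φ) ∨ ((χ → ψ) → (χ ∨ χ))) = max(0.635, 0.068) = 0.635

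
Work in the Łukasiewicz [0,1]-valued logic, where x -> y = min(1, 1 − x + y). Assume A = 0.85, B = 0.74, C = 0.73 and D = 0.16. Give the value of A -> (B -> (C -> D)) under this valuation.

C -> D = min(1, 1 − 0.73 + 0.16) = min(1, 0.43) = 0.43
B -> (C -> D) = min(1, 1 − 0.74 + 0.43) = min(1, 0.69) = 0.69
A -> (B -> (C -> D)) = min(1, 1 − 0.85 + 0.69) = min(1, 0.84) = 0.84

0.84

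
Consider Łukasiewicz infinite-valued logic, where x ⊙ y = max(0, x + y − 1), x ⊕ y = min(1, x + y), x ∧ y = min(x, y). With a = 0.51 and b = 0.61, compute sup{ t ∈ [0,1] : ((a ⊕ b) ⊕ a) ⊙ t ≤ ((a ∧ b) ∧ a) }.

0.51

a ⊕ b = min(1, 0.51 + 0.61) = min(1, 1.12) = 1.00
(a ⊕ b) ⊕ a = min(1, 1.00 + 0.51) = min(1, 1.51) = 1.00
So the left factor is (a ⊕ b) ⊕ a = 1.00.
a ∧ b = min(0.51, 0.61) = 0.51
(a ∧ b) ∧ a = min(0.51, 0.51) = 0.51
So the right-hand bound is (a ∧ b) ∧ a = 0.51.
The residuum of the Łukasiewicz t-norm gives the supremum: min(1, 1 − 1.00 + 0.51).
1 − 1.00 + 0.51 = 0.51, so t = min(1, 0.51) = 0.51.
Check: 1.00 ⊙ 0.51 = max(0, 0.51) = 0.51 ≤ 0.51.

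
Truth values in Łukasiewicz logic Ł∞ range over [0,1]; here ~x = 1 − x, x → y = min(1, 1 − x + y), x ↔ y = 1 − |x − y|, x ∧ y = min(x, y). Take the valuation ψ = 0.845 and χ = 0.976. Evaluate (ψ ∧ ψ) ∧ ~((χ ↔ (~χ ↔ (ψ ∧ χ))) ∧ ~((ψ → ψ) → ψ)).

ψ ∧ ψ = min(0.845, 0.845) = 0.845
~χ = 1 − 0.976 = 0.024
ψ ∧ χ = min(0.845, 0.976) = 0.845
~χ ↔ (ψ ∧ χ) = 1 − |0.024 − 0.845| = 1 − 0.821 = 0.179
χ ↔ (~χ ↔ (ψ ∧ χ)) = 1 − |0.976 − 0.179| = 1 − 0.797 = 0.203
ψ → ψ = min(1, 1 − 0.845 + 0.845) = min(1, 1.000) = 1.000
(ψ → ψ) → ψ = min(1, 1 − 1.000 + 0.845) = min(1, 0.845) = 0.845
~((ψ → ψ) → ψ) = 1 − 0.845 = 0.155
(χ ↔ (~χ ↔ (ψ ∧ χ))) ∧ ~((ψ → ψ) → ψ) = min(0.203, 0.155) = 0.155
~((χ ↔ (~χ ↔ (ψ ∧ χ))) ∧ ~((ψ → ψ) → ψ)) = 1 − 0.155 = 0.845
(ψ ∧ ψ) ∧ ~((χ ↔ (~χ ↔ (ψ ∧ χ))) ∧ ~((ψ → ψ) → ψ)) = min(0.845, 0.845) = 0.845

0.845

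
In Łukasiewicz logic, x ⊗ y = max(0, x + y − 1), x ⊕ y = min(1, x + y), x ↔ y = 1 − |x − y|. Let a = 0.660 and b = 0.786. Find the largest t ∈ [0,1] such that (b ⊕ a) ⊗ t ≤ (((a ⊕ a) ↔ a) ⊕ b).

1.000

b ⊕ a = min(1, 0.786 + 0.660) = min(1, 1.446) = 1.000
So the left factor is b ⊕ a = 1.000.
a ⊕ a = min(1, 0.660 + 0.660) = min(1, 1.320) = 1.000
(a ⊕ a) ↔ a = 1 − |1.000 − 0.660| = 1 − 0.340 = 0.660
((a ⊕ a) ↔ a) ⊕ b = min(1, 0.660 + 0.786) = min(1, 1.446) = 1.000
So the right-hand bound is ((a ⊕ a) ↔ a) ⊕ b = 1.000.
The residuum of the Łukasiewicz t-norm gives the supremum: min(1, 1 − 1.000 + 1.000).
1 − 1.000 + 1.000 = 1.000, so t = min(1, 1.000) = 1.000.
Check: 1.000 ⊗ 1.000 = max(0, 1.000) = 1.000 ≤ 1.000.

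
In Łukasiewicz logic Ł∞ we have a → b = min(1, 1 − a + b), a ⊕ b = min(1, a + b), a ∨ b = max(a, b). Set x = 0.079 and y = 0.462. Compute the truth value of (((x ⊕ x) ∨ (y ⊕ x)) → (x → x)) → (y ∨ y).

0.462

x ⊕ x = min(1, 0.079 + 0.079) = min(1, 0.158) = 0.158
y ⊕ x = min(1, 0.462 + 0.079) = min(1, 0.541) = 0.541
(x ⊕ x) ∨ (y ⊕ x) = max(0.158, 0.541) = 0.541
x → x = min(1, 1 − 0.079 + 0.079) = min(1, 1.000) = 1.000
((x ⊕ x) ∨ (y ⊕ x)) → (x → x) = min(1, 1 − 0.541 + 1.000) = min(1, 1.459) = 1.000
y ∨ y = max(0.462, 0.462) = 0.462
(((x ⊕ x) ∨ (y ⊕ x)) → (x → x)) → (y ∨ y) = min(1, 1 − 1.000 + 0.462) = min(1, 0.462) = 0.462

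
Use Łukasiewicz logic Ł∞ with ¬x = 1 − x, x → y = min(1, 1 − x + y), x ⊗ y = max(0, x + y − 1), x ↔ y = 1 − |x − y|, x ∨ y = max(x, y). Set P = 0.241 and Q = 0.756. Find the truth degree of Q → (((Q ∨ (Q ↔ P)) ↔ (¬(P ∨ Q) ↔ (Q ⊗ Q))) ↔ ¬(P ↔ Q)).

0.783

Q ↔ P = 1 − |0.756 − 0.241| = 1 − 0.515 = 0.485
Q ∨ (Q ↔ P) = max(0.756, 0.485) = 0.756
P ∨ Q = max(0.241, 0.756) = 0.756
¬(P ∨ Q) = 1 − 0.756 = 0.244
Q ⊗ Q = max(0, 0.756 + 0.756 − 1) = max(0, 0.512) = 0.512
¬(P ∨ Q) ↔ (Q ⊗ Q) = 1 − |0.244 − 0.512| = 1 − 0.268 = 0.732
(Q ∨ (Q ↔ P)) ↔ (¬(P ∨ Q) ↔ (Q ⊗ Q)) = 1 − |0.756 − 0.732| = 1 − 0.024 = 0.976
P ↔ Q = 1 − |0.241 − 0.756| = 1 − 0.515 = 0.485
¬(P ↔ Q) = 1 − 0.485 = 0.515
((Q ∨ (Q ↔ P)) ↔ (¬(P ∨ Q) ↔ (Q ⊗ Q))) ↔ ¬(P ↔ Q) = 1 − |0.976 − 0.515| = 1 − 0.461 = 0.539
Q → (((Q ∨ (Q ↔ P)) ↔ (¬(P ∨ Q) ↔ (Q ⊗ Q))) ↔ ¬(P ↔ Q)) = min(1, 1 − 0.756 + 0.539) = min(1, 0.783) = 0.783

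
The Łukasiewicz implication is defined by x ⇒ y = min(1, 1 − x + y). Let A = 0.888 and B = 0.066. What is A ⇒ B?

A ⇒ B = min(1, 1 − 0.888 + 0.066) = min(1, 0.178) = 0.178
For comparison, the Gödel implication (1 if x ≤ y else y) would give 0.066.

0.178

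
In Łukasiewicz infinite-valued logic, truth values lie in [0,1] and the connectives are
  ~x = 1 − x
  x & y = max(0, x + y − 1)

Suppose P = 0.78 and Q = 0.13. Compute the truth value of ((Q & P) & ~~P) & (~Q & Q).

Q & P = max(0, 0.13 + 0.78 − 1) = max(0, -0.09) = 0.00
~P = 1 − 0.78 = 0.22
~~P = 1 − 0.22 = 0.78
(Q & P) & ~~P = max(0, 0.00 + 0.78 − 1) = max(0, -0.22) = 0.00
~Q = 1 − 0.13 = 0.87
~Q & Q = max(0, 0.87 + 0.13 − 1) = max(0, 0.00) = 0.00
((Q & P) & ~~P) & (~Q & Q) = max(0, 0.00 + 0.00 − 1) = max(0, -1.00) = 0.00

0.00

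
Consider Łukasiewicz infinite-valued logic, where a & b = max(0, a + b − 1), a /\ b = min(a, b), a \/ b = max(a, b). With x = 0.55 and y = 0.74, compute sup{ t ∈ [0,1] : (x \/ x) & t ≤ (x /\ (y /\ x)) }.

1.00

x \/ x = max(0.55, 0.55) = 0.55
So the left factor is x \/ x = 0.55.
y /\ x = min(0.74, 0.55) = 0.55
x /\ (y /\ x) = min(0.55, 0.55) = 0.55
So the right-hand bound is x /\ (y /\ x) = 0.55.
The residuum of the Łukasiewicz t-norm gives the supremum: min(1, 1 − 0.55 + 0.55).
1 − 0.55 + 0.55 = 1.00, so t = min(1, 1.00) = 1.00.
Check: 0.55 & 1.00 = max(0, 0.55) = 0.55 ≤ 0.55.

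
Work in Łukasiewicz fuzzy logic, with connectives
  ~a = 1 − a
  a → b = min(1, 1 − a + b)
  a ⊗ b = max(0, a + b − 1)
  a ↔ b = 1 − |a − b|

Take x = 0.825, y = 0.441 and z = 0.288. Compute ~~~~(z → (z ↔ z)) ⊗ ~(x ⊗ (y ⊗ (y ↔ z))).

0.887

z ↔ z = 1 − |0.288 − 0.288| = 1 − 0.000 = 1.000
z → (z ↔ z) = min(1, 1 − 0.288 + 1.000) = min(1, 1.712) = 1.000
~(z → (z ↔ z)) = 1 − 1.000 = 0.000
~~(z → (z ↔ z)) = 1 − 0.000 = 1.000
~~~(z → (z ↔ z)) = 1 − 1.000 = 0.000
~~~~(z → (z ↔ z)) = 1 − 0.000 = 1.000
y ↔ z = 1 − |0.441 − 0.288| = 1 − 0.153 = 0.847
y ⊗ (y ↔ z) = max(0, 0.441 + 0.847 − 1) = max(0, 0.288) = 0.288
x ⊗ (y ⊗ (y ↔ z)) = max(0, 0.825 + 0.288 − 1) = max(0, 0.113) = 0.113
~(x ⊗ (y ⊗ (y ↔ z))) = 1 − 0.113 = 0.887
~~~~(z → (z ↔ z)) ⊗ ~(x ⊗ (y ⊗ (y ↔ z))) = max(0, 1.000 + 0.887 − 1) = max(0, 0.887) = 0.887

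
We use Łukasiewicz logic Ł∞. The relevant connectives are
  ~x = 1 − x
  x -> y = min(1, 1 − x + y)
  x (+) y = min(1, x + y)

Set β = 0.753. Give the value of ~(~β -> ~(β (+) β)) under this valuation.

~β = 1 − 0.753 = 0.247
β (+) β = min(1, 0.753 + 0.753) = min(1, 1.506) = 1.000
~(β (+) β) = 1 − 1.000 = 0.000
~β -> ~(β (+) β) = min(1, 1 − 0.247 + 0.000) = min(1, 0.753) = 0.753
~(~β -> ~(β (+) β)) = 1 − 0.753 = 0.247

0.247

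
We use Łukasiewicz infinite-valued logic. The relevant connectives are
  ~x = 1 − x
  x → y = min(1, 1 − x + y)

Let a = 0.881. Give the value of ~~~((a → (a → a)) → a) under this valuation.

a → a = min(1, 1 − 0.881 + 0.881) = min(1, 1.000) = 1.000
a → (a → a) = min(1, 1 − 0.881 + 1.000) = min(1, 1.119) = 1.000
(a → (a → a)) → a = min(1, 1 − 1.000 + 0.881) = min(1, 0.881) = 0.881
~((a → (a → a)) → a) = 1 − 0.881 = 0.119
~~((a → (a → a)) → a) = 1 − 0.119 = 0.881
~~~((a → (a → a)) → a) = 1 − 0.881 = 0.119

0.119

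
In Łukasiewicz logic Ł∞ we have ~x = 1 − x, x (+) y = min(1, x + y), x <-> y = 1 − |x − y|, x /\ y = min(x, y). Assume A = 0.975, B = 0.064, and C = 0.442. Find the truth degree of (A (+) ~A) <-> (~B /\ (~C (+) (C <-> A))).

~A = 1 − 0.975 = 0.025
A (+) ~A = min(1, 0.975 + 0.025) = min(1, 1.000) = 1.000
~B = 1 − 0.064 = 0.936
~C = 1 − 0.442 = 0.558
C <-> A = 1 − |0.442 − 0.975| = 1 − 0.533 = 0.467
~C (+) (C <-> A) = min(1, 0.558 + 0.467) = min(1, 1.025) = 1.000
~B /\ (~C (+) (C <-> A)) = min(0.936, 1.000) = 0.936
(A (+) ~A) <-> (~B /\ (~C (+) (C <-> A))) = 1 − |1.000 − 0.936| = 1 − 0.064 = 0.936

0.936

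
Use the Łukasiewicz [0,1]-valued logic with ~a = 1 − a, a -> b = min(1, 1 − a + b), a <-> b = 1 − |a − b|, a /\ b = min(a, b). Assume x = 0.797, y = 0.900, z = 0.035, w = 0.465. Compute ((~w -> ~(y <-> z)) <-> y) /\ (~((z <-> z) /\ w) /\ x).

~w = 1 − 0.465 = 0.535
y <-> z = 1 − |0.900 − 0.035| = 1 − 0.865 = 0.135
~(y <-> z) = 1 − 0.135 = 0.865
~w -> ~(y <-> z) = min(1, 1 − 0.535 + 0.865) = min(1, 1.330) = 1.000
(~w -> ~(y <-> z)) <-> y = 1 − |1.000 − 0.900| = 1 − 0.100 = 0.900
z <-> z = 1 − |0.035 − 0.035| = 1 − 0.000 = 1.000
(z <-> z) /\ w = min(1.000, 0.465) = 0.465
~((z <-> z) /\ w) = 1 − 0.465 = 0.535
~((z <-> z) /\ w) /\ x = min(0.535, 0.797) = 0.535
((~w -> ~(y <-> z)) <-> y) /\ (~((z <-> z) /\ w) /\ x) = min(0.900, 0.535) = 0.535

0.535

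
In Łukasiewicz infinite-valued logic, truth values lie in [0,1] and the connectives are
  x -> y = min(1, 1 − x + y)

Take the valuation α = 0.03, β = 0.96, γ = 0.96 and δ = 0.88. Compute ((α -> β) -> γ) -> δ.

0.92

α -> β = min(1, 1 − 0.03 + 0.96) = min(1, 1.93) = 1.00
(α -> β) -> γ = min(1, 1 − 1.00 + 0.96) = min(1, 0.96) = 0.96
((α -> β) -> γ) -> δ = min(1, 1 − 0.96 + 0.88) = min(1, 0.92) = 0.92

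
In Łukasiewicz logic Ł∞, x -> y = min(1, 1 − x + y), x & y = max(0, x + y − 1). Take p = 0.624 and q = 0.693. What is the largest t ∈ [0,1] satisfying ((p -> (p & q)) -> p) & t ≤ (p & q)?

0.386

p & q = max(0, 0.624 + 0.693 − 1) = max(0, 0.317) = 0.317
p -> (p & q) = min(1, 1 − 0.624 + 0.317) = min(1, 0.693) = 0.693
(p -> (p & q)) -> p = min(1, 1 − 0.693 + 0.624) = min(1, 0.931) = 0.931
So the left factor is (p -> (p & q)) -> p = 0.931.
So the right-hand bound is p & q = 0.317.
The residuum of the Łukasiewicz t-norm gives the supremum: min(1, 1 − 0.931 + 0.317).
1 − 0.931 + 0.317 = 0.386, so t = min(1, 0.386) = 0.386.
Check: 0.931 & 0.386 = max(0, 0.317) = 0.317 ≤ 0.317.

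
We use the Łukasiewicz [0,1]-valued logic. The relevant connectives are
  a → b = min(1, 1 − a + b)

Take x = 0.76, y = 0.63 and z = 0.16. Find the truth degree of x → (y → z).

0.77

y → z = min(1, 1 − 0.63 + 0.16) = min(1, 0.53) = 0.53
x → (y → z) = min(1, 1 − 0.76 + 0.53) = min(1, 0.77) = 0.77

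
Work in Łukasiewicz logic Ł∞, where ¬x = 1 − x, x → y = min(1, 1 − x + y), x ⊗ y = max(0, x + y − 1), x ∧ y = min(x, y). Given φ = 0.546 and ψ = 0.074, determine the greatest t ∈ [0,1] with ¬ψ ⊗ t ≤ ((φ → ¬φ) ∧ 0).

0.074

¬ψ = 1 − 0.074 = 0.926
So the left factor is ¬ψ = 0.926.
¬φ = 1 − 0.546 = 0.454
φ → ¬φ = min(1, 1 − 0.546 + 0.454) = min(1, 0.908) = 0.908
(φ → ¬φ) ∧ 0 = min(0.908, 0.000) = 0.000
So the right-hand bound is (φ → ¬φ) ∧ 0 = 0.000.
The residuum of the Łukasiewicz t-norm gives the supremum: min(1, 1 − 0.926 + 0.000).
1 − 0.926 + 0.000 = 0.074, so t = min(1, 0.074) = 0.074.
Check: 0.926 ⊗ 0.074 = max(0, 0.000) = 0.000 ≤ 0.000.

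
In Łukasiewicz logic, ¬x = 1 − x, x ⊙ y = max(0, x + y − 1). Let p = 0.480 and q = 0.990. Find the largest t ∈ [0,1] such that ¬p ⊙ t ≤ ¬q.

¬p = 1 − 0.480 = 0.520
So the left factor is ¬p = 0.520.
¬q = 1 − 0.990 = 0.010
So the right-hand bound is ¬q = 0.010.
The residuum of the Łukasiewicz t-norm gives the supremum: min(1, 1 − 0.520 + 0.010).
1 − 0.520 + 0.010 = 0.490, so t = min(1, 0.490) = 0.490.
Check: 0.520 ⊙ 0.490 = max(0, 0.010) = 0.010 ≤ 0.010.

0.490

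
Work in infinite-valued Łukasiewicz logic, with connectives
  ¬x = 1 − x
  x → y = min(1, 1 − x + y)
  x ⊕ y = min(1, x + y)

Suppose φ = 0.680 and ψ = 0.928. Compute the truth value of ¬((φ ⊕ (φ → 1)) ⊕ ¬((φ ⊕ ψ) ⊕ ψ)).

0.000

φ → 1 = min(1, 1 − 0.680 + 1.000) = min(1, 1.320) = 1.000
φ ⊕ (φ → 1) = min(1, 0.680 + 1.000) = min(1, 1.680) = 1.000
φ ⊕ ψ = min(1, 0.680 + 0.928) = min(1, 1.608) = 1.000
(φ ⊕ ψ) ⊕ ψ = min(1, 1.000 + 0.928) = min(1, 1.928) = 1.000
¬((φ ⊕ ψ) ⊕ ψ) = 1 − 1.000 = 0.000
(φ ⊕ (φ → 1)) ⊕ ¬((φ ⊕ ψ) ⊕ ψ) = min(1, 1.000 + 0.000) = min(1, 1.000) = 1.000
¬((φ ⊕ (φ → 1)) ⊕ ¬((φ ⊕ ψ) ⊕ ψ)) = 1 − 1.000 = 0.000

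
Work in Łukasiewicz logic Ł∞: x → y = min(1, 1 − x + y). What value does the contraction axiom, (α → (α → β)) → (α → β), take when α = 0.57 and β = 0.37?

0.80

α → β = min(1, 1 − 0.57 + 0.37) = min(1, 0.80) = 0.80
α → (α → β) = min(1, 1 − 0.57 + 0.80) = min(1, 1.23) = 1.00
(α → (α → β)) → (α → β) = min(1, 1 − 1.00 + 0.80) = min(1, 0.80) = 0.80
(The value 0.80 < 1 shows this instance is not satisfied; fails in Ł∞ (the t-norm is not idempotent).)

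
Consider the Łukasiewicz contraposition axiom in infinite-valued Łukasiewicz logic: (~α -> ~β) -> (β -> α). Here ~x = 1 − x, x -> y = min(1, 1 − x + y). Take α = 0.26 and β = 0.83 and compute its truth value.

~α = 1 − 0.26 = 0.74
~β = 1 − 0.83 = 0.17
~α -> ~β = min(1, 1 − 0.74 + 0.17) = min(1, 0.43) = 0.43
β -> α = min(1, 1 − 0.83 + 0.26) = min(1, 0.43) = 0.43
(~α -> ~β) -> (β -> α) = min(1, 1 − 0.43 + 0.43) = min(1, 1.00) = 1.00
(As expected: an axiom of Ł∞, always 1.)

1.00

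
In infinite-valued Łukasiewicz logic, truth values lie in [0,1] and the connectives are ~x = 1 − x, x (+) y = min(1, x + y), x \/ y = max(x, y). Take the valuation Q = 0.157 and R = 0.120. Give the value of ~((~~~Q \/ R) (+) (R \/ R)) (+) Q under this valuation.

~Q = 1 − 0.157 = 0.843
~~Q = 1 − 0.843 = 0.157
~~~Q = 1 − 0.157 = 0.843
~~~Q \/ R = max(0.843, 0.120) = 0.843
R \/ R = max(0.120, 0.120) = 0.120
(~~~Q \/ R) (+) (R \/ R) = min(1, 0.843 + 0.120) = min(1, 0.963) = 0.963
~((~~~Q \/ R) (+) (R \/ R)) = 1 − 0.963 = 0.037
~((~~~Q \/ R) (+) (R \/ R)) (+) Q = min(1, 0.037 + 0.157) = min(1, 0.194) = 0.194

0.194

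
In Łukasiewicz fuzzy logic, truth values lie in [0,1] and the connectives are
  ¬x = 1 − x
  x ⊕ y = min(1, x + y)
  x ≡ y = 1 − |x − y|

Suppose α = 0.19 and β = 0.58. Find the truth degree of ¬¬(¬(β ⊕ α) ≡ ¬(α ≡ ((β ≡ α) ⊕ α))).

β ⊕ α = min(1, 0.58 + 0.19) = min(1, 0.77) = 0.77
¬(β ⊕ α) = 1 − 0.77 = 0.23
β ≡ α = 1 − |0.58 − 0.19| = 1 − 0.39 = 0.61
(β ≡ α) ⊕ α = min(1, 0.61 + 0.19) = min(1, 0.80) = 0.80
α ≡ ((β ≡ α) ⊕ α) = 1 − |0.19 − 0.80| = 1 − 0.61 = 0.39
¬(α ≡ ((β ≡ α) ⊕ α)) = 1 − 0.39 = 0.61
¬(β ⊕ α) ≡ ¬(α ≡ ((β ≡ α) ⊕ α)) = 1 − |0.23 − 0.61| = 1 − 0.38 = 0.62
¬(¬(β ⊕ α) ≡ ¬(α ≡ ((β ≡ α) ⊕ α))) = 1 − 0.62 = 0.38
¬¬(¬(β ⊕ α) ≡ ¬(α ≡ ((β ≡ α) ⊕ α))) = 1 − 0.38 = 0.62

0.62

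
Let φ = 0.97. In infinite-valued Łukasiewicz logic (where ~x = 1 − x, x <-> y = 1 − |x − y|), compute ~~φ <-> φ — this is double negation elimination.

~φ = 1 − 0.97 = 0.03
~~φ = 1 − 0.03 = 0.97
~~φ <-> φ = 1 − |0.97 − 0.97| = 1 − 0.00 = 1.00
(As expected: always 1 in Ł∞ since negation is involutive.)

1.00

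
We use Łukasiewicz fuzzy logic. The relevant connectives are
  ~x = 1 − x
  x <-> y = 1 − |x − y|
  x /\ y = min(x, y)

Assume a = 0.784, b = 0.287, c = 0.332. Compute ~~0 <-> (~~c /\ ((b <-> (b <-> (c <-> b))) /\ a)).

~0 = 1 − 0.000 = 1.000
~~0 = 1 − 1.000 = 0.000
~c = 1 − 0.332 = 0.668
~~c = 1 − 0.668 = 0.332
c <-> b = 1 − |0.332 − 0.287| = 1 − 0.045 = 0.955
b <-> (c <-> b) = 1 − |0.287 − 0.955| = 1 − 0.668 = 0.332
b <-> (b <-> (c <-> b)) = 1 − |0.287 − 0.332| = 1 − 0.045 = 0.955
(b <-> (b <-> (c <-> b))) /\ a = min(0.955, 0.784) = 0.784
~~c /\ ((b <-> (b <-> (c <-> b))) /\ a) = min(0.332, 0.784) = 0.332
~~0 <-> (~~c /\ ((b <-> (b <-> (c <-> b))) /\ a)) = 1 − |0.000 − 0.332| = 1 − 0.332 = 0.668

0.668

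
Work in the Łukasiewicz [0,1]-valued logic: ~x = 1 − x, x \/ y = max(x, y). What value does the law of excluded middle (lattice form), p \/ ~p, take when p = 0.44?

~p = 1 − 0.44 = 0.56
p \/ ~p = max(0.44, 0.56) = 0.56
(The value 0.56 < 1 shows this instance is not satisfied; not a Ł∞-tautology — its value is max(a, 1−a).)

0.56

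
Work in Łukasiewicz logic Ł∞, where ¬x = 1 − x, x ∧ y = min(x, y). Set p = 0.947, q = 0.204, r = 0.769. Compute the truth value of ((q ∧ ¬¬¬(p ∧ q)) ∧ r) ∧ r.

0.204

p ∧ q = min(0.947, 0.204) = 0.204
¬(p ∧ q) = 1 − 0.204 = 0.796
¬¬(p ∧ q) = 1 − 0.796 = 0.204
¬¬¬(p ∧ q) = 1 − 0.204 = 0.796
q ∧ ¬¬¬(p ∧ q) = min(0.204, 0.796) = 0.204
(q ∧ ¬¬¬(p ∧ q)) ∧ r = min(0.204, 0.769) = 0.204
((q ∧ ¬¬¬(p ∧ q)) ∧ r) ∧ r = min(0.204, 0.769) = 0.204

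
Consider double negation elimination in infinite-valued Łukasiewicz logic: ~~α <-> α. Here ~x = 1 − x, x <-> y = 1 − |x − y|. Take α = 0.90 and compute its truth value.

~α = 1 − 0.90 = 0.10
~~α = 1 − 0.10 = 0.90
~~α <-> α = 1 − |0.90 − 0.90| = 1 − 0.00 = 1.00
(As expected: always 1 in Ł∞ since negation is involutive.)

1.00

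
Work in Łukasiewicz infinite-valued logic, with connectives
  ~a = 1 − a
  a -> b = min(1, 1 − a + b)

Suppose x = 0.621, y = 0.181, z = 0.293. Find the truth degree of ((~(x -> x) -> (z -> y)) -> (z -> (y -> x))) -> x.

x -> x = min(1, 1 − 0.621 + 0.621) = min(1, 1.000) = 1.000
~(x -> x) = 1 − 1.000 = 0.000
z -> y = min(1, 1 − 0.293 + 0.181) = min(1, 0.888) = 0.888
~(x -> x) -> (z -> y) = min(1, 1 − 0.000 + 0.888) = min(1, 1.888) = 1.000
y -> x = min(1, 1 − 0.181 + 0.621) = min(1, 1.440) = 1.000
z -> (y -> x) = min(1, 1 − 0.293 + 1.000) = min(1, 1.707) = 1.000
(~(x -> x) -> (z -> y)) -> (z -> (y -> x)) = min(1, 1 − 1.000 + 1.000) = min(1, 1.000) = 1.000
((~(x -> x) -> (z -> y)) -> (z -> (y -> x))) -> x = min(1, 1 − 1.000 + 0.621) = min(1, 0.621) = 0.621

0.621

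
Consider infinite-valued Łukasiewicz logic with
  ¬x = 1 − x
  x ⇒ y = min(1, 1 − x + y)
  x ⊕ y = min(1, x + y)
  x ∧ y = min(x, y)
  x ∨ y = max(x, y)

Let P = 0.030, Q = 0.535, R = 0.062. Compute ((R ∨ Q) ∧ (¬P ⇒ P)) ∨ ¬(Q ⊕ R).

R ∨ Q = max(0.062, 0.535) = 0.535
¬P = 1 − 0.030 = 0.970
¬P ⇒ P = min(1, 1 − 0.970 + 0.030) = min(1, 0.060) = 0.060
(R ∨ Q) ∧ (¬P ⇒ P) = min(0.535, 0.060) = 0.060
Q ⊕ R = min(1, 0.535 + 0.062) = min(1, 0.597) = 0.597
¬(Q ⊕ R) = 1 − 0.597 = 0.403
((R ∨ Q) ∧ (¬P ⇒ P)) ∨ ¬(Q ⊕ R) = max(0.060, 0.403) = 0.403

0.403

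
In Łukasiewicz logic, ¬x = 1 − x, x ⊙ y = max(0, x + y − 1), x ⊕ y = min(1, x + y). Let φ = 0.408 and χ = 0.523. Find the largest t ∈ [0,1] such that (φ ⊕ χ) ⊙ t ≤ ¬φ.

φ ⊕ χ = min(1, 0.408 + 0.523) = min(1, 0.931) = 0.931
So the left factor is φ ⊕ χ = 0.931.
¬φ = 1 − 0.408 = 0.592
So the right-hand bound is ¬φ = 0.592.
The residuum of the Łukasiewicz t-norm gives the supremum: min(1, 1 − 0.931 + 0.592).
1 − 0.931 + 0.592 = 0.661, so t = min(1, 0.661) = 0.661.
Check: 0.931 ⊙ 0.661 = max(0, 0.592) = 0.592 ≤ 0.592.

0.661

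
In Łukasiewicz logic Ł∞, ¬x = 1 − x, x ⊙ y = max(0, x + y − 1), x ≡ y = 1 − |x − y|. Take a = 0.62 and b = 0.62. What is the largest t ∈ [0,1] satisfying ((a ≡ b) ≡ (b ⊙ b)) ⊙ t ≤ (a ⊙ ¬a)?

a ≡ b = 1 − |0.62 − 0.62| = 1 − 0.00 = 1.00
b ⊙ b = max(0, 0.62 + 0.62 − 1) = max(0, 0.24) = 0.24
(a ≡ b) ≡ (b ⊙ b) = 1 − |1.00 − 0.24| = 1 − 0.76 = 0.24
So the left factor is (a ≡ b) ≡ (b ⊙ b) = 0.24.
¬a = 1 − 0.62 = 0.38
a ⊙ ¬a = max(0, 0.62 + 0.38 − 1) = max(0, 0.00) = 0.00
So the right-hand bound is a ⊙ ¬a = 0.00.
The residuum of the Łukasiewicz t-norm gives the supremum: min(1, 1 − 0.24 + 0.00).
1 − 0.24 + 0.00 = 0.76, so t = min(1, 0.76) = 0.76.
Check: 0.24 ⊙ 0.76 = max(0, 0.00) = 0.00 ≤ 0.00.

0.76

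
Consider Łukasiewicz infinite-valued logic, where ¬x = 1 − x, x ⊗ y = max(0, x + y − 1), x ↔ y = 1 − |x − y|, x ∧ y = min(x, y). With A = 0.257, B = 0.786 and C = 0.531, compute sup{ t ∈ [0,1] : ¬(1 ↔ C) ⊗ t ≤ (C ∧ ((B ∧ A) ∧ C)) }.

1 ↔ C = 1 − |1.000 − 0.531| = 1 − 0.469 = 0.531
¬(1 ↔ C) = 1 − 0.531 = 0.469
So the left factor is ¬(1 ↔ C) = 0.469.
B ∧ A = min(0.786, 0.257) = 0.257
(B ∧ A) ∧ C = min(0.257, 0.531) = 0.257
C ∧ ((B ∧ A) ∧ C) = min(0.531, 0.257) = 0.257
So the right-hand bound is C ∧ ((B ∧ A) ∧ C) = 0.257.
The residuum of the Łukasiewicz t-norm gives the supremum: min(1, 1 − 0.469 + 0.257).
1 − 0.469 + 0.257 = 0.788, so t = min(1, 0.788) = 0.788.
Check: 0.469 ⊗ 0.788 = max(0, 0.257) = 0.257 ≤ 0.257.

0.788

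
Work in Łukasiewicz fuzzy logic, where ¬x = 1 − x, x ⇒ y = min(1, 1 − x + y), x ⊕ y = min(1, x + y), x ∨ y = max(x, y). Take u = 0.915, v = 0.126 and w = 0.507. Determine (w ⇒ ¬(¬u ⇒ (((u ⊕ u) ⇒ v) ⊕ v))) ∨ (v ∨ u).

0.915

¬u = 1 − 0.915 = 0.085
u ⊕ u = min(1, 0.915 + 0.915) = min(1, 1.830) = 1.000
(u ⊕ u) ⇒ v = min(1, 1 − 1.000 + 0.126) = min(1, 0.126) = 0.126
((u ⊕ u) ⇒ v) ⊕ v = min(1, 0.126 + 0.126) = min(1, 0.252) = 0.252
¬u ⇒ (((u ⊕ u) ⇒ v) ⊕ v) = min(1, 1 − 0.085 + 0.252) = min(1, 1.167) = 1.000
¬(¬u ⇒ (((u ⊕ u) ⇒ v) ⊕ v)) = 1 − 1.000 = 0.000
w ⇒ ¬(¬u ⇒ (((u ⊕ u) ⇒ v) ⊕ v)) = min(1, 1 − 0.507 + 0.000) = min(1, 0.493) = 0.493
v ∨ u = max(0.126, 0.915) = 0.915
(w ⇒ ¬(¬u ⇒ (((u ⊕ u) ⇒ v) ⊕ v))) ∨ (v ∨ u) = max(0.493, 0.915) = 0.915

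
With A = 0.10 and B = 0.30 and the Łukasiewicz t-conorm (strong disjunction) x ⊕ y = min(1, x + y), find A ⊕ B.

0.40

A ⊕ B = min(1, 0.10 + 0.30) = min(1, 0.40) = 0.40
For comparison, the Gödel t-conorm max(x, y) would give 0.30.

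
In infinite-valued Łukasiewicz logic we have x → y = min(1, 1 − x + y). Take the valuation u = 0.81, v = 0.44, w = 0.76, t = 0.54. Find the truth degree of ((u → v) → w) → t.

0.54

u → v = min(1, 1 − 0.81 + 0.44) = min(1, 0.63) = 0.63
(u → v) → w = min(1, 1 − 0.63 + 0.76) = min(1, 1.13) = 1.00
((u → v) → w) → t = min(1, 1 − 1.00 + 0.54) = min(1, 0.54) = 0.54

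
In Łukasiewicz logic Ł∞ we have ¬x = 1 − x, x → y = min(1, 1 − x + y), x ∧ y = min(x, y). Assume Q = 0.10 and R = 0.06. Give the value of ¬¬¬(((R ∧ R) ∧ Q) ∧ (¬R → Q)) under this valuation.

0.94

R ∧ R = min(0.06, 0.06) = 0.06
(R ∧ R) ∧ Q = min(0.06, 0.10) = 0.06
¬R = 1 − 0.06 = 0.94
¬R → Q = min(1, 1 − 0.94 + 0.10) = min(1, 0.16) = 0.16
((R ∧ R) ∧ Q) ∧ (¬R → Q) = min(0.06, 0.16) = 0.06
¬(((R ∧ R) ∧ Q) ∧ (¬R → Q)) = 1 − 0.06 = 0.94
¬¬(((R ∧ R) ∧ Q) ∧ (¬R → Q)) = 1 − 0.94 = 0.06
¬¬¬(((R ∧ R) ∧ Q) ∧ (¬R → Q)) = 1 − 0.06 = 0.94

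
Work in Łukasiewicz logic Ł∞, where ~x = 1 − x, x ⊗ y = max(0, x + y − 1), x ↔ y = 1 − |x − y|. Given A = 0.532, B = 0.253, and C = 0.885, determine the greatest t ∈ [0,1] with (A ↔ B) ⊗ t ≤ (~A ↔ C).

0.862

A ↔ B = 1 − |0.532 − 0.253| = 1 − 0.279 = 0.721
So the left factor is A ↔ B = 0.721.
~A = 1 − 0.532 = 0.468
~A ↔ C = 1 − |0.468 − 0.885| = 1 − 0.417 = 0.583
So the right-hand bound is ~A ↔ C = 0.583.
The residuum of the Łukasiewicz t-norm gives the supremum: min(1, 1 − 0.721 + 0.583).
1 − 0.721 + 0.583 = 0.862, so t = min(1, 0.862) = 0.862.
Check: 0.721 ⊗ 0.862 = max(0, 0.583) = 0.583 ≤ 0.583.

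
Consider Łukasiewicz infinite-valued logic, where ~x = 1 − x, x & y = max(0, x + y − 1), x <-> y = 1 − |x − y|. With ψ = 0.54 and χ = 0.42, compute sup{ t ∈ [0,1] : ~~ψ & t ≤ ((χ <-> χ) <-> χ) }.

0.88

~ψ = 1 − 0.54 = 0.46
~~ψ = 1 − 0.46 = 0.54
So the left factor is ~~ψ = 0.54.
χ <-> χ = 1 − |0.42 − 0.42| = 1 − 0.00 = 1.00
(χ <-> χ) <-> χ = 1 − |1.00 − 0.42| = 1 − 0.58 = 0.42
So the right-hand bound is (χ <-> χ) <-> χ = 0.42.
The residuum of the Łukasiewicz t-norm gives the supremum: min(1, 1 − 0.54 + 0.42).
1 − 0.54 + 0.42 = 0.88, so t = min(1, 0.88) = 0.88.
Check: 0.54 & 0.88 = max(0, 0.42) = 0.42 ≤ 0.42.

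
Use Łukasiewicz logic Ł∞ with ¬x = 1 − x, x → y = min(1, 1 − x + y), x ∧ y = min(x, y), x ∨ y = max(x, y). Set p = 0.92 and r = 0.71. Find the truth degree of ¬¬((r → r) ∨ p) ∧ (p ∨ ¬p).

r → r = min(1, 1 − 0.71 + 0.71) = min(1, 1.00) = 1.00
(r → r) ∨ p = max(1.00, 0.92) = 1.00
¬((r → r) ∨ p) = 1 − 1.00 = 0.00
¬¬((r → r) ∨ p) = 1 − 0.00 = 1.00
¬p = 1 − 0.92 = 0.08
p ∨ ¬p = max(0.92, 0.08) = 0.92
¬¬((r → r) ∨ p) ∧ (p ∨ ¬p) = min(1.00, 0.92) = 0.92

0.92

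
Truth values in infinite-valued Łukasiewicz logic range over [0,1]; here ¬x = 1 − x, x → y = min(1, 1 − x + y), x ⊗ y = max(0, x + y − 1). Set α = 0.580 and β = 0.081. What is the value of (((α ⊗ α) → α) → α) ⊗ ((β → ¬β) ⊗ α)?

α ⊗ α = max(0, 0.580 + 0.580 − 1) = max(0, 0.160) = 0.160
(α ⊗ α) → α = min(1, 1 − 0.160 + 0.580) = min(1, 1.420) = 1.000
((α ⊗ α) → α) → α = min(1, 1 − 1.000 + 0.580) = min(1, 0.580) = 0.580
¬β = 1 − 0.081 = 0.919
β → ¬β = min(1, 1 − 0.081 + 0.919) = min(1, 1.838) = 1.000
(β → ¬β) ⊗ α = max(0, 1.000 + 0.580 − 1) = max(0, 0.580) = 0.580
(((α ⊗ α) → α) → α) ⊗ ((β → ¬β) ⊗ α) = max(0, 0.580 + 0.580 − 1) = max(0, 0.160) = 0.160

0.160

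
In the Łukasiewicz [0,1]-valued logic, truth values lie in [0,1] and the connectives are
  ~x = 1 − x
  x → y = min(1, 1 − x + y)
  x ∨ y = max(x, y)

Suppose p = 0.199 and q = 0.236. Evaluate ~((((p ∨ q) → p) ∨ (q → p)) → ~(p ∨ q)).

p ∨ q = max(0.199, 0.236) = 0.236
(p ∨ q) → p = min(1, 1 − 0.236 + 0.199) = min(1, 0.963) = 0.963
q → p = min(1, 1 − 0.236 + 0.199) = min(1, 0.963) = 0.963
((p ∨ q) → p) ∨ (q → p) = max(0.963, 0.963) = 0.963
~(p ∨ q) = 1 − 0.236 = 0.764
(((p ∨ q) → p) ∨ (q → p)) → ~(p ∨ q) = min(1, 1 − 0.963 + 0.764) = min(1, 0.801) = 0.801
~((((p ∨ q) → p) ∨ (q → p)) → ~(p ∨ q)) = 1 − 0.801 = 0.199

0.199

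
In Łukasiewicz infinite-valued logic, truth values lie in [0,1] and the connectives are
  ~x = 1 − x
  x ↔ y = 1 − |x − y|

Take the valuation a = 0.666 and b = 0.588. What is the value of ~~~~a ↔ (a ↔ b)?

0.744

~a = 1 − 0.666 = 0.334
~~a = 1 − 0.334 = 0.666
~~~a = 1 − 0.666 = 0.334
~~~~a = 1 − 0.334 = 0.666
a ↔ b = 1 − |0.666 − 0.588| = 1 − 0.078 = 0.922
~~~~a ↔ (a ↔ b) = 1 − |0.666 − 0.922| = 1 − 0.256 = 0.744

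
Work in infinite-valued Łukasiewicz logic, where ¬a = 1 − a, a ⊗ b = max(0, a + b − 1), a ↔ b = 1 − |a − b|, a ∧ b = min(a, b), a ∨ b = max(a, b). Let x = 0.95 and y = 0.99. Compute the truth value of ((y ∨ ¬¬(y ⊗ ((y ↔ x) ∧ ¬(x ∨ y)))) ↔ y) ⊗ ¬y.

0.01

y ↔ x = 1 − |0.99 − 0.95| = 1 − 0.04 = 0.96
x ∨ y = max(0.95, 0.99) = 0.99
¬(x ∨ y) = 1 − 0.99 = 0.01
(y ↔ x) ∧ ¬(x ∨ y) = min(0.96, 0.01) = 0.01
y ⊗ ((y ↔ x) ∧ ¬(x ∨ y)) = max(0, 0.99 + 0.01 − 1) = max(0, 0.00) = 0.00
¬(y ⊗ ((y ↔ x) ∧ ¬(x ∨ y))) = 1 − 0.00 = 1.00
¬¬(y ⊗ ((y ↔ x) ∧ ¬(x ∨ y))) = 1 − 1.00 = 0.00
y ∨ ¬¬(y ⊗ ((y ↔ x) ∧ ¬(x ∨ y))) = max(0.99, 0.00) = 0.99
(y ∨ ¬¬(y ⊗ ((y ↔ x) ∧ ¬(x ∨ y)))) ↔ y = 1 − |0.99 − 0.99| = 1 − 0.00 = 1.00
¬y = 1 − 0.99 = 0.01
((y ∨ ¬¬(y ⊗ ((y ↔ x) ∧ ¬(x ∨ y)))) ↔ y) ⊗ ¬y = max(0, 1.00 + 0.01 − 1) = max(0, 0.01) = 0.01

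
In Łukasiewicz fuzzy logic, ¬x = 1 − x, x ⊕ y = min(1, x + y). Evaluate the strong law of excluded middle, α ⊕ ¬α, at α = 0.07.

1.00

¬α = 1 − 0.07 = 0.93
α ⊕ ¬α = min(1, 0.07 + 0.93) = min(1, 1.00) = 1.00
(As expected: always 1 in Ł∞ since a ⊕ (1−a) = 1.)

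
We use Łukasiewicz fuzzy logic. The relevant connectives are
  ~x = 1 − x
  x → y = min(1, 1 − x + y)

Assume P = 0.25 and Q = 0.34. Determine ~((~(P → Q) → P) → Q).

0.66

P → Q = min(1, 1 − 0.25 + 0.34) = min(1, 1.09) = 1.00
~(P → Q) = 1 − 1.00 = 0.00
~(P → Q) → P = min(1, 1 − 0.00 + 0.25) = min(1, 1.25) = 1.00
(~(P → Q) → P) → Q = min(1, 1 − 1.00 + 0.34) = min(1, 0.34) = 0.34
~((~(P → Q) → P) → Q) = 1 − 0.34 = 0.66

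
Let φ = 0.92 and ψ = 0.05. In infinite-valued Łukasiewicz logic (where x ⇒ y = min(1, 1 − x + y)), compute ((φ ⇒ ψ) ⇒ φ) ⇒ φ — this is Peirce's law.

φ ⇒ ψ = min(1, 1 − 0.92 + 0.05) = min(1, 0.13) = 0.13
(φ ⇒ ψ) ⇒ φ = min(1, 1 − 0.13 + 0.92) = min(1, 1.79) = 1.00
((φ ⇒ ψ) ⇒ φ) ⇒ φ = min(1, 1 − 1.00 + 0.92) = min(1, 0.92) = 0.92
(The value 0.92 < 1 shows this instance is not satisfied; not a Ł∞-tautology in general.)

0.92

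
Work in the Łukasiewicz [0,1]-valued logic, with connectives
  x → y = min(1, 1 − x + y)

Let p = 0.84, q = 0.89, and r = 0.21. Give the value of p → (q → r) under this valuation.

q → r = min(1, 1 − 0.89 + 0.21) = min(1, 0.32) = 0.32
p → (q → r) = min(1, 1 − 0.84 + 0.32) = min(1, 0.48) = 0.48

0.48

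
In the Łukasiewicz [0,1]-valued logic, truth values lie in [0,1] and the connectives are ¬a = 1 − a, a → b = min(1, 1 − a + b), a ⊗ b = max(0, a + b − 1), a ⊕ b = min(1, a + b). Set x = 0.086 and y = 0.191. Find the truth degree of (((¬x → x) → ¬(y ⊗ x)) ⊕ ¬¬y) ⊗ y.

¬x = 1 − 0.086 = 0.914
¬x → x = min(1, 1 − 0.914 + 0.086) = min(1, 0.172) = 0.172
y ⊗ x = max(0, 0.191 + 0.086 − 1) = max(0, -0.723) = 0.000
¬(y ⊗ x) = 1 − 0.000 = 1.000
(¬x → x) → ¬(y ⊗ x) = min(1, 1 − 0.172 + 1.000) = min(1, 1.828) = 1.000
¬y = 1 − 0.191 = 0.809
¬¬y = 1 − 0.809 = 0.191
((¬x → x) → ¬(y ⊗ x)) ⊕ ¬¬y = min(1, 1.000 + 0.191) = min(1, 1.191) = 1.000
(((¬x → x) → ¬(y ⊗ x)) ⊕ ¬¬y) ⊗ y = max(0, 1.000 + 0.191 − 1) = max(0, 0.191) = 0.191

0.191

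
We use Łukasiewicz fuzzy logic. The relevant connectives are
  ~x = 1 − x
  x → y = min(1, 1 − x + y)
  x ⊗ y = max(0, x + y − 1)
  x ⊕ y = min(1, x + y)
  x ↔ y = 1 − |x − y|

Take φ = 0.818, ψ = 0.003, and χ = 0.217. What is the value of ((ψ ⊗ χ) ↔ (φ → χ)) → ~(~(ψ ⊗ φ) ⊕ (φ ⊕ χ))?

0.399

ψ ⊗ χ = max(0, 0.003 + 0.217 − 1) = max(0, -0.780) = 0.000
φ → χ = min(1, 1 − 0.818 + 0.217) = min(1, 0.399) = 0.399
(ψ ⊗ χ) ↔ (φ → χ) = 1 − |0.000 − 0.399| = 1 − 0.399 = 0.601
ψ ⊗ φ = max(0, 0.003 + 0.818 − 1) = max(0, -0.179) = 0.000
~(ψ ⊗ φ) = 1 − 0.000 = 1.000
φ ⊕ χ = min(1, 0.818 + 0.217) = min(1, 1.035) = 1.000
~(ψ ⊗ φ) ⊕ (φ ⊕ χ) = min(1, 1.000 + 1.000) = min(1, 2.000) = 1.000
~(~(ψ ⊗ φ) ⊕ (φ ⊕ χ)) = 1 − 1.000 = 0.000
((ψ ⊗ χ) ↔ (φ → χ)) → ~(~(ψ ⊗ φ) ⊕ (φ ⊕ χ)) = min(1, 1 − 0.601 + 0.000) = min(1, 0.399) = 0.399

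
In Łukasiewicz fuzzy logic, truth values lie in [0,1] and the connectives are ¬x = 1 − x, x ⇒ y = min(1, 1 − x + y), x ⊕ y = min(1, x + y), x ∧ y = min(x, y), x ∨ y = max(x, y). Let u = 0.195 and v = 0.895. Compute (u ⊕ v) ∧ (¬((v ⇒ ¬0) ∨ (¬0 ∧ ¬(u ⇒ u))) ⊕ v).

u ⊕ v = min(1, 0.195 + 0.895) = min(1, 1.090) = 1.000
¬0 = 1 − 0.000 = 1.000
v ⇒ ¬0 = min(1, 1 − 0.895 + 1.000) = min(1, 1.105) = 1.000
u ⇒ u = min(1, 1 − 0.195 + 0.195) = min(1, 1.000) = 1.000
¬(u ⇒ u) = 1 − 1.000 = 0.000
¬0 ∧ ¬(u ⇒ u) = min(1.000, 0.000) = 0.000
(v ⇒ ¬0) ∨ (¬0 ∧ ¬(u ⇒ u)) = max(1.000, 0.000) = 1.000
¬((v ⇒ ¬0) ∨ (¬0 ∧ ¬(u ⇒ u))) = 1 − 1.000 = 0.000
¬((v ⇒ ¬0) ∨ (¬0 ∧ ¬(u ⇒ u))) ⊕ v = min(1, 0.000 + 0.895) = min(1, 0.895) = 0.895
(u ⊕ v) ∧ (¬((v ⇒ ¬0) ∨ (¬0 ∧ ¬(u ⇒ u))) ⊕ v) = min(1.000, 0.895) = 0.895

0.895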